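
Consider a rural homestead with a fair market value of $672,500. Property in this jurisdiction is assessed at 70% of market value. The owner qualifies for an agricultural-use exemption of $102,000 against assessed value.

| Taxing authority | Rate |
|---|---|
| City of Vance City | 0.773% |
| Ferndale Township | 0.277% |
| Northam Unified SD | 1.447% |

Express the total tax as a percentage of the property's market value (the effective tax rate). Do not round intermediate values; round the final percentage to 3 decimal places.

1.369%

Assessed value = $672,500 × 0.7 = $470,750
Taxable value = $470,750 − $102,000 = $368,750
City of Vance City: $368,750 × 0.00773 = $2,850.4375
Ferndale Township: $368,750 × 0.00277 = $1,021.4375
Northam Unified SD: $368,750 × 0.01447 = $5,335.8125
Total tax = $9,207.6875
Effective rate = $9,207.6875 ÷ $672,500 = 1.369% of market value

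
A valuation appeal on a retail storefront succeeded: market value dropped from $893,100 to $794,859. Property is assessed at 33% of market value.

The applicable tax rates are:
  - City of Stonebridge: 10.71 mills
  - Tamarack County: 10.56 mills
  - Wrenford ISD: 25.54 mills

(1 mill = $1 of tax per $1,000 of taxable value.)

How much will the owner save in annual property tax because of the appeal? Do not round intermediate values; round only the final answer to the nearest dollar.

$1,518

Old assessed value = $893,100 × 0.33 = $294,723
New assessed value = $794,859 × 0.33 = $262,303.47
Combined rate = 0.01071 + 0.01056 + 0.02554 = 0.04681
Old tax = $294,723 × 0.04681 = $13,795.98363
New tax = $262,303.47 × 0.04681 = $12,278.4254307
Reduction = $13,795.98363 − $12,278.4254307 = $1,517.5581993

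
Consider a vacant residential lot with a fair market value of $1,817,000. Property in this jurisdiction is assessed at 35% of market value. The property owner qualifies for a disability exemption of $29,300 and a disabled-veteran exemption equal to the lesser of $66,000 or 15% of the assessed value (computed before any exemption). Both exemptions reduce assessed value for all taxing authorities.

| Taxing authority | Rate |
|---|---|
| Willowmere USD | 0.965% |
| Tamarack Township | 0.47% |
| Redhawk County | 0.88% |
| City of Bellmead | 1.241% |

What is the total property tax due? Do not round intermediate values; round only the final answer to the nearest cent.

Assessed value = $1,817,000 × 0.35 = $635,950
Disabled-veteran exemption = min($66,000, 15% × $635,950) = min($66,000, $95,392.5) = $66,000 (dollar cap binds)
Taxable value = $635,950 − $29,300 − $66,000 = $540,650
Willowmere USD: $540,650 × 0.00965 = $5,217.2725
Tamarack Township: $540,650 × 0.0047 = $2,541.055
Redhawk County: $540,650 × 0.0088 = $4,757.72
City of Bellmead: $540,650 × 0.01241 = $6,709.4665
Total = $19,225.514

$19,225.51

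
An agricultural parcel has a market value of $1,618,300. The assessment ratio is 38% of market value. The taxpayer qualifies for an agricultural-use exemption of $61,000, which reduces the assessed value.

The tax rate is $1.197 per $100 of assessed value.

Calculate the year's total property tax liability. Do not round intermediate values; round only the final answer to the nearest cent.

Assessed value = $1,618,300 × 0.38 = $614,954
Taxable value = $614,954 − $61,000 = $553,954
Tax = $553,954 × 0.01197 = $6,630.82938

$6,630.83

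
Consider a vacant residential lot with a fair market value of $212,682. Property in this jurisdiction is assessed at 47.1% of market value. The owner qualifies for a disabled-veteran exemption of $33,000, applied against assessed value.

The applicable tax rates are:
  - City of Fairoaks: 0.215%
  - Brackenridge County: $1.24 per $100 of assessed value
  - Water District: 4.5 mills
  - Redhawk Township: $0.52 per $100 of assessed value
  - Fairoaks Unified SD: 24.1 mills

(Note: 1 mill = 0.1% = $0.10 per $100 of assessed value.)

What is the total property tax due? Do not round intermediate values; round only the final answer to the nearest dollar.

Assessed value = $212,682 × 0.471 = $100,173.222
Taxable value = $100,173.222 − $33,000 = $67,173.222
City of Fairoaks: $67,173.222 × 0.00215 = $144.4224273
Brackenridge County: $67,173.222 × 0.0124 = $832.9479528
Water District: $67,173.222 × 0.0045 = $302.279499
Redhawk Township: $67,173.222 × 0.0052 = $349.3007544
Fairoaks Unified SD: $67,173.222 × 0.0241 = $1,618.8746502
Total = $3,247.8252837

$3,248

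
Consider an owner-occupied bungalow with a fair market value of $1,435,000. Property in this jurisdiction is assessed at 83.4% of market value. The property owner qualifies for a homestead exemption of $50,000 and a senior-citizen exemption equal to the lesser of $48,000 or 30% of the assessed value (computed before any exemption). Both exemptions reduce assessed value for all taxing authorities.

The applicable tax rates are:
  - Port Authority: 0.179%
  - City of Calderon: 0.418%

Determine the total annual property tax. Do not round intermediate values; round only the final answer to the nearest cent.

Assessed value = $1,435,000 × 0.834 = $1,196,790
Senior-citizen exemption = min($48,000, 30% × $1,196,790) = min($48,000, $359,037) = $48,000 (dollar cap binds)
Taxable value = $1,196,790 − $50,000 − $48,000 = $1,098,790
Port Authority: $1,098,790 × 0.00179 = $1,966.8341
City of Calderon: $1,098,790 × 0.00418 = $4,592.9422
Total = $6,559.7763

$6,559.78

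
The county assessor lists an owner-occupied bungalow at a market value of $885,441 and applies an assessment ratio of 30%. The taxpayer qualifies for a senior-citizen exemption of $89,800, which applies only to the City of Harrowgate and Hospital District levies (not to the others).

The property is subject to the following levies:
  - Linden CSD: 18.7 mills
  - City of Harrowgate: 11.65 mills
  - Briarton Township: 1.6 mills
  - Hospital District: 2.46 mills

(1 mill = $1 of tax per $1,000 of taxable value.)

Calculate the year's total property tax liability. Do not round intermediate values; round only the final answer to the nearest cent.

$7,873.33

Assessed value = $885,441 × 0.3 = $265,632.3
Linden CSD: $265,632.3 × 0.0187 = $4,967.32401
City of Harrowgate: ($265,632.3 − $89,800) × 0.01165 = $175,832.3 × 0.01165 = $2,048.446295
Briarton Township: $265,632.3 × 0.0016 = $425.01168
Hospital District: ($265,632.3 − $89,800) × 0.00246 = $175,832.3 × 0.00246 = $432.547458
Total = $7,873.329443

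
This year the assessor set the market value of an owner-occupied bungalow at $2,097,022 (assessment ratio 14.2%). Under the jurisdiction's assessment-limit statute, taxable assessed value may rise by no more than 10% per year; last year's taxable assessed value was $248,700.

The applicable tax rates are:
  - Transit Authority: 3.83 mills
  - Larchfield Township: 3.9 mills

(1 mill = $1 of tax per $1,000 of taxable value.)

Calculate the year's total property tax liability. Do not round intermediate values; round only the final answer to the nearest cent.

Uncapped assessed value = $2,097,022 × 0.142 = $297,777.124
Cap limit = $248,700 × 1.1 = $273,570
Taxable assessed value = min($297,777.124, $273,570) = $273,570 (cap binds)
Transit Authority: $273,570 × 0.00383 = $1,047.7731
Larchfield Township: $273,570 × 0.0039 = $1,066.923
Total = $2,114.6961

$2,114.70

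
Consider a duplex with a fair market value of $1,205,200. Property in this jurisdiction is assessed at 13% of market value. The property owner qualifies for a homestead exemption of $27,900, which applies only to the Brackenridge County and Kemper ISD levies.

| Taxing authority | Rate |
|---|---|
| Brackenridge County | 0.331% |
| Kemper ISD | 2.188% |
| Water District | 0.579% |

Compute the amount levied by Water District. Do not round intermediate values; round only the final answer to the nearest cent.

$907.15

Assessed value = $1,205,200 × 0.13 = $156,676
Water District taxable value = $156,676 (exemption does not apply)
Water District levy = $156,676 × 0.00579 = $907.15404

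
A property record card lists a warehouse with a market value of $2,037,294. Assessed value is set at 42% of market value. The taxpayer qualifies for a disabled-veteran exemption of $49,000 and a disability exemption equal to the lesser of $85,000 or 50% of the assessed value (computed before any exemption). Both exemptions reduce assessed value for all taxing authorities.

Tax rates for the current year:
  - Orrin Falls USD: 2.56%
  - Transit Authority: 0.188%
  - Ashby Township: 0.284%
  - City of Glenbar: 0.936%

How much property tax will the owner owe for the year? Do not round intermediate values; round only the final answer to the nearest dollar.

Assessed value = $2,037,294 × 0.42 = $855,663.48
Disability exemption = min($85,000, 50% × $855,663.48) = min($85,000, $427,831.74) = $85,000 (dollar cap binds)
Taxable value = $855,663.48 − $49,000 − $85,000 = $721,663.48
Orrin Falls USD: $721,663.48 × 0.0256 = $18,474.585088
Transit Authority: $721,663.48 × 0.00188 = $1,356.7273424
Ashby Township: $721,663.48 × 0.00284 = $2,049.5242832
City of Glenbar: $721,663.48 × 0.00936 = $6,754.7701728
Total = $28,635.6068864

$28,636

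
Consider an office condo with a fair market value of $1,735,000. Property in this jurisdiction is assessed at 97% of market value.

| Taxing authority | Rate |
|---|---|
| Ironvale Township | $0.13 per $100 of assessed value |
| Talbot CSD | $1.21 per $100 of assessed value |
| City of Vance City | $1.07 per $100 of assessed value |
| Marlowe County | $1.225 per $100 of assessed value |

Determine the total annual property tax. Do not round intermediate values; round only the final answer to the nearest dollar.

$61,175

Assessed value = $1,735,000 × 0.97 = $1,682,950
Ironvale Township: $1,682,950 × 0.0013 = $2,187.835
Talbot CSD: $1,682,950 × 0.0121 = $20,363.695
City of Vance City: $1,682,950 × 0.0107 = $18,007.565
Marlowe County: $1,682,950 × 0.01225 = $20,616.1375
Total = $2,187.835 + $20,363.695 + $18,007.565 + $20,616.1375 = $61,175.2325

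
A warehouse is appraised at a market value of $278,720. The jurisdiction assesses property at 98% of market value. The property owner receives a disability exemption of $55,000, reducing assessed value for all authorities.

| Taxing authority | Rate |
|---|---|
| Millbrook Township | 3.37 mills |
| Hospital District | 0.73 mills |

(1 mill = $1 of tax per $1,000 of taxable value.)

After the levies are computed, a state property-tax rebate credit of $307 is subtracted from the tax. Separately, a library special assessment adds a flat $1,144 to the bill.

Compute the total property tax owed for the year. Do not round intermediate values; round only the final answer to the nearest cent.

Assessed value = $278,720 × 0.98 = $273,145.6
Taxable value = $273,145.6 − $55,000 = $218,145.6
Millbrook Township: $218,145.6 × 0.00337 = $735.150672
Hospital District: $218,145.6 × 0.00073 = $159.246288
Levies subtotal = $894.39696
After credit = $894.39696 − $307 = $587.39696
Total = $587.39696 + $1,144 = $1,731.39696

$1,731.40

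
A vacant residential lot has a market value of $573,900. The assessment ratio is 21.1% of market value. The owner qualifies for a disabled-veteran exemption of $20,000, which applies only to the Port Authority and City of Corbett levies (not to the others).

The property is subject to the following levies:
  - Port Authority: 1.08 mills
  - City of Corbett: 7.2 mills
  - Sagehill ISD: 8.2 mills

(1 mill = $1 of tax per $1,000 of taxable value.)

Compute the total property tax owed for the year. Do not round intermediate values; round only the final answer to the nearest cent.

Assessed value = $573,900 × 0.211 = $121,092.9
Port Authority: ($121,092.9 − $20,000) × 0.00108 = $101,092.9 × 0.00108 = $109.180332
City of Corbett: ($121,092.9 − $20,000) × 0.0072 = $101,092.9 × 0.0072 = $727.86888
Sagehill ISD: $121,092.9 × 0.0082 = $992.96178
Total = $1,830.010992

$1,830.01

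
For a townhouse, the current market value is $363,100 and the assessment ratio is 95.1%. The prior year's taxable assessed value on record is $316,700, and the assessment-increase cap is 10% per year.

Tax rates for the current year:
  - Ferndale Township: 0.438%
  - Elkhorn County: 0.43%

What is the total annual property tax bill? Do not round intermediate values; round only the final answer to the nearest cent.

$2,997.27

Uncapped assessed value = $363,100 × 0.951 = $345,308.1
Cap limit = $316,700 × 1.1 = $348,370
Taxable assessed value = min($345,308.1, $348,370) = $345,308.1 (cap does not bind)
Ferndale Township: $345,308.1 × 0.00438 = $1,512.449478
Elkhorn County: $345,308.1 × 0.0043 = $1,484.82483
Total = $2,997.274308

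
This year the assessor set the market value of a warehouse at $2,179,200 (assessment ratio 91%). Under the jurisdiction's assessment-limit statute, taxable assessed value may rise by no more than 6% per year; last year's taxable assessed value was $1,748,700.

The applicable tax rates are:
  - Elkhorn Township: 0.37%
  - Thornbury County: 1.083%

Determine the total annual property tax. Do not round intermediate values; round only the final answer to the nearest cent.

Uncapped assessed value = $2,179,200 × 0.91 = $1,983,072
Cap limit = $1,748,700 × 1.06 = $1,853,622
Taxable assessed value = min($1,983,072, $1,853,622) = $1,853,622 (cap binds)
Elkhorn Township: $1,853,622 × 0.0037 = $6,858.4014
Thornbury County: $1,853,622 × 0.01083 = $20,074.72626
Total = $26,933.12766

$26,933.13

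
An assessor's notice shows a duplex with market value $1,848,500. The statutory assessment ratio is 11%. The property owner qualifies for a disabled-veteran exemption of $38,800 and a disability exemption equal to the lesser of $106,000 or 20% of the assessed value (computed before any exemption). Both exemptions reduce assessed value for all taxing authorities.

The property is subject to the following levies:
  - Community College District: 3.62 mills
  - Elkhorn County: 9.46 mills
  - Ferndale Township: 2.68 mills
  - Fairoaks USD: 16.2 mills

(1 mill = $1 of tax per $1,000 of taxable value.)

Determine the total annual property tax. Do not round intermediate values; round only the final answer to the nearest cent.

$3,958.82

Assessed value = $1,848,500 × 0.11 = $203,335
Disability exemption = min($106,000, 20% × $203,335) = min($106,000, $40,667) = $40,667 (percentage binds)
Taxable value = $203,335 − $38,800 − $40,667 = $123,868
Community College District: $123,868 × 0.00362 = $448.40216
Elkhorn County: $123,868 × 0.00946 = $1,171.79128
Ferndale Township: $123,868 × 0.00268 = $331.96624
Fairoaks USD: $123,868 × 0.0162 = $2,006.6616
Total = $3,958.82128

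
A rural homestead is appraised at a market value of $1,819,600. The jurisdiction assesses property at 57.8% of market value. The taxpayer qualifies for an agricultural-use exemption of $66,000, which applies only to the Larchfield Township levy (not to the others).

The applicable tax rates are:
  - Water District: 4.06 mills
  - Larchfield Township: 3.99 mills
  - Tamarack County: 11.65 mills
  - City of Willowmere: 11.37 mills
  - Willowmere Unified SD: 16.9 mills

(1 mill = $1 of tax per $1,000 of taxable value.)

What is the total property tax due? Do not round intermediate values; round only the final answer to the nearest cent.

Assessed value = $1,819,600 × 0.578 = $1,051,728.8
Water District: $1,051,728.8 × 0.00406 = $4,270.018928
Larchfield Township: ($1,051,728.8 − $66,000) × 0.00399 = $985,728.8 × 0.00399 = $3,933.057912
Tamarack County: $1,051,728.8 × 0.01165 = $12,252.64052
City of Willowmere: $1,051,728.8 × 0.01137 = $11,958.156456
Willowmere Unified SD: $1,051,728.8 × 0.0169 = $17,774.21672
Total = $50,188.090536

$50,188.09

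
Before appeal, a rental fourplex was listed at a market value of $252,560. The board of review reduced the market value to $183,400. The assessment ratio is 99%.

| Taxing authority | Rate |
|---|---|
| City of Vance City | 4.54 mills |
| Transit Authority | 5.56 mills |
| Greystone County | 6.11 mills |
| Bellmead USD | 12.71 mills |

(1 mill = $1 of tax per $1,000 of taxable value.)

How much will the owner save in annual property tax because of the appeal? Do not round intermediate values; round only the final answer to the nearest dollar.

$1,980

Old assessed value = $252,560 × 0.99 = $250,034.4
New assessed value = $183,400 × 0.99 = $181,566
Combined rate = 0.00454 + 0.00556 + 0.00611 + 0.01271 = 0.02892
Old tax = $250,034.4 × 0.02892 = $7,230.994848
New tax = $181,566 × 0.02892 = $5,250.88872
Reduction = $7,230.994848 − $5,250.88872 = $1,980.106128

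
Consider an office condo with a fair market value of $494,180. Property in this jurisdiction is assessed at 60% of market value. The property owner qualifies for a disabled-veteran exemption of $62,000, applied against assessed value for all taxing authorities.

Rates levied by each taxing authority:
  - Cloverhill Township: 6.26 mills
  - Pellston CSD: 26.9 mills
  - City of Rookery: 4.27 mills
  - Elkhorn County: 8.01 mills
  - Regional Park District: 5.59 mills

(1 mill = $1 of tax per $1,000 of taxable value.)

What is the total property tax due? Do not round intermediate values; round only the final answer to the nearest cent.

$11,966.94

Assessed value = $494,180 × 0.6 = $296,508
Taxable value = $296,508 − $62,000 = $234,508
Cloverhill Township: $234,508 × 0.00626 = $1,468.02008
Pellston CSD: $234,508 × 0.0269 = $6,308.2652
City of Rookery: $234,508 × 0.00427 = $1,001.34916
Elkhorn County: $234,508 × 0.00801 = $1,878.40908
Regional Park District: $234,508 × 0.00559 = $1,310.89972
Total = $1,468.02008 + $6,308.2652 + $1,001.34916 + $1,878.40908 + $1,310.89972 = $11,966.94324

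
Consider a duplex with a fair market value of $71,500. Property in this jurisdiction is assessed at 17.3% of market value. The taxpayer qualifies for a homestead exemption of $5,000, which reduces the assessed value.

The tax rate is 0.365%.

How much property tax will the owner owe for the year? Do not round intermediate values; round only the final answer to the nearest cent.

$26.90

Assessed value = $71,500 × 0.173 = $12,369.5
Taxable value = $12,369.5 − $5,000 = $7,369.5
Tax = $7,369.5 × 0.00365 = $26.898675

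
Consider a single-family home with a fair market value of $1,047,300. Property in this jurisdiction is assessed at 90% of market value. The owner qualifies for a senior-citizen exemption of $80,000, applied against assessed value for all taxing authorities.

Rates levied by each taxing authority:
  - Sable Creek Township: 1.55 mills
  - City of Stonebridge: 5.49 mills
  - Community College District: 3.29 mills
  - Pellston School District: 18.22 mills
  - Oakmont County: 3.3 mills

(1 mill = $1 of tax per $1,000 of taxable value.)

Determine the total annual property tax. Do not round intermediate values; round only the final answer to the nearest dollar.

$27,473

Assessed value = $1,047,300 × 0.9 = $942,570
Taxable value = $942,570 − $80,000 = $862,570
Sable Creek Township: $862,570 × 0.00155 = $1,336.9835
City of Stonebridge: $862,570 × 0.00549 = $4,735.5093
Community College District: $862,570 × 0.00329 = $2,837.8553
Pellston School District: $862,570 × 0.01822 = $15,716.0254
Oakmont County: $862,570 × 0.0033 = $2,846.481
Total = $1,336.9835 + $4,735.5093 + $2,837.8553 + $15,716.0254 + $2,846.481 = $27,472.8545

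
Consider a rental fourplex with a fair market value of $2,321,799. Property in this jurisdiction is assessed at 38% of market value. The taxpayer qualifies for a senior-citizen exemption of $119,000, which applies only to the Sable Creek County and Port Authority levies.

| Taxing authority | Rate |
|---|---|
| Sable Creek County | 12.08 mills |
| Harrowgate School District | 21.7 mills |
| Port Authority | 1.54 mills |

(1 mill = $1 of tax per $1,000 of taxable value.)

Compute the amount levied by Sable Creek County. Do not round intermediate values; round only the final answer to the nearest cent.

$9,220.47

Assessed value = $2,321,799 × 0.38 = $882,283.62
Sable Creek County taxable value = $882,283.62 − $119,000 = $763,283.62
Sable Creek County levy = $763,283.62 × 0.01208 = $9,220.4661296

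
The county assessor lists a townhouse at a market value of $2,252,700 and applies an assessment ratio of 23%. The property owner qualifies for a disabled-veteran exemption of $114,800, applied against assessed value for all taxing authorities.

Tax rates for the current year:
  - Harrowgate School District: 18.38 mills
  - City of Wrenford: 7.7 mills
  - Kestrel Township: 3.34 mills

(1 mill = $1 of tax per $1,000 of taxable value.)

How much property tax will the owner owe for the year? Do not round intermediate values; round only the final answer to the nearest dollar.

Assessed value = $2,252,700 × 0.23 = $518,121
Taxable value = $518,121 − $114,800 = $403,321
Harrowgate School District: $403,321 × 0.01838 = $7,413.03998
City of Wrenford: $403,321 × 0.0077 = $3,105.5717
Kestrel Township: $403,321 × 0.00334 = $1,347.09214
Total = $7,413.03998 + $3,105.5717 + $1,347.09214 = $11,865.70382

$11,866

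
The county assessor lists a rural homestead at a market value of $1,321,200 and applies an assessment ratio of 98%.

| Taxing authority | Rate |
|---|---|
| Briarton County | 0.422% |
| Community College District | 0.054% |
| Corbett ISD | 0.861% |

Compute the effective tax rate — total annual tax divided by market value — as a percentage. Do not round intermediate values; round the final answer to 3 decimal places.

1.310%

Assessed value = $1,321,200 × 0.98 = $1,294,776
Briarton County: $1,294,776 × 0.00422 = $5,463.95472
Community College District: $1,294,776 × 0.00054 = $699.17904
Corbett ISD: $1,294,776 × 0.00861 = $11,148.02136
Total tax = $17,311.15512
Effective rate = $17,311.15512 ÷ $1,321,200 = 1.310% of market value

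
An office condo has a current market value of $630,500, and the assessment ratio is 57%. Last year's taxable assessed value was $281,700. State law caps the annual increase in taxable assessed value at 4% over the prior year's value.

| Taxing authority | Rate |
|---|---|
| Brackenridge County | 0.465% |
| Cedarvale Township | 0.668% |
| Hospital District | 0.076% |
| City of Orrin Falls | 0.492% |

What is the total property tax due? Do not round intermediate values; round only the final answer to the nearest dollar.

Uncapped assessed value = $630,500 × 0.57 = $359,385
Cap limit = $281,700 × 1.04 = $292,968
Taxable assessed value = min($359,385, $292,968) = $292,968 (cap binds)
Brackenridge County: $292,968 × 0.00465 = $1,362.3012
Cedarvale Township: $292,968 × 0.00668 = $1,957.02624
Hospital District: $292,968 × 0.00076 = $222.65568
City of Orrin Falls: $292,968 × 0.00492 = $1,441.40256
Total = $4,983.38568

$4,983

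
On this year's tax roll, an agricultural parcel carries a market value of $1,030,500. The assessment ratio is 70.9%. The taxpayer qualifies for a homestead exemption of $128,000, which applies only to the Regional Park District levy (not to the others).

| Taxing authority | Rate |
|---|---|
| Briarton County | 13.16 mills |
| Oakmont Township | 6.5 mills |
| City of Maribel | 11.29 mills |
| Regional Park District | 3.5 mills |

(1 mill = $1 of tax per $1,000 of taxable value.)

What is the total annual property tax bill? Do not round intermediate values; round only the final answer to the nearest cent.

$24,722.01

Assessed value = $1,030,500 × 0.709 = $730,624.5
Briarton County: $730,624.5 × 0.01316 = $9,615.01842
Oakmont Township: $730,624.5 × 0.0065 = $4,749.05925
City of Maribel: $730,624.5 × 0.01129 = $8,248.750605
Regional Park District: ($730,624.5 − $128,000) × 0.0035 = $602,624.5 × 0.0035 = $2,109.18575
Total = $24,722.014025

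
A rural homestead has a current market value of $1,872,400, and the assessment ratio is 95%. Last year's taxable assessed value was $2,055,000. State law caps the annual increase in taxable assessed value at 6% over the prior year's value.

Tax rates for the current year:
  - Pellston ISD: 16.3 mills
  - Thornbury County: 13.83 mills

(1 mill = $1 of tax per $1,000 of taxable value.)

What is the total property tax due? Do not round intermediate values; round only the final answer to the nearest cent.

$53,594.64

Uncapped assessed value = $1,872,400 × 0.95 = $1,778,780
Cap limit = $2,055,000 × 1.06 = $2,178,300
Taxable assessed value = min($1,778,780, $2,178,300) = $1,778,780 (cap does not bind)
Pellston ISD: $1,778,780 × 0.0163 = $28,994.114
Thornbury County: $1,778,780 × 0.01383 = $24,600.5274
Total = $53,594.6414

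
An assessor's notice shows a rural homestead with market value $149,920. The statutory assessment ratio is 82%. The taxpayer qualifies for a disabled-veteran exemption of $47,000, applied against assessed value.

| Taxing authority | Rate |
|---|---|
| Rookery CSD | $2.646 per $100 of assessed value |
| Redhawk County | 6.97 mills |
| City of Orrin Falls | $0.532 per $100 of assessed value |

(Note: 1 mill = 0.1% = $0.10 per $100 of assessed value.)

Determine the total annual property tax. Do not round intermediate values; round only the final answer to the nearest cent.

Assessed value = $149,920 × 0.82 = $122,934.4
Taxable value = $122,934.4 − $47,000 = $75,934.4
Rookery CSD: $75,934.4 × 0.02646 = $2,009.224224
Redhawk County: $75,934.4 × 0.00697 = $529.262768
City of Orrin Falls: $75,934.4 × 0.00532 = $403.971008
Total = $2,942.458

$2,942.46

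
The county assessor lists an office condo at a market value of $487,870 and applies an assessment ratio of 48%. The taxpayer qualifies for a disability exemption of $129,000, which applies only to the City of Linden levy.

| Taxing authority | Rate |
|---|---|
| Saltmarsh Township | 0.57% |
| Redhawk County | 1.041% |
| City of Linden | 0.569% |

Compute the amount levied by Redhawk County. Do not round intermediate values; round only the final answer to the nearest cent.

Assessed value = $487,870 × 0.48 = $234,177.6
Redhawk County taxable value = $234,177.6 (exemption does not apply)
Redhawk County levy = $234,177.6 × 0.01041 = $2,437.788816

$2,437.79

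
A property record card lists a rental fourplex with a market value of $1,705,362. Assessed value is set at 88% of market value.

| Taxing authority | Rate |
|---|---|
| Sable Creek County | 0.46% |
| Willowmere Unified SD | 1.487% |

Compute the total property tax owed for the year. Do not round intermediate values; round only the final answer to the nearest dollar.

$29,219

Assessed value = $1,705,362 × 0.88 = $1,500,718.56
Sable Creek County: $1,500,718.56 × 0.0046 = $6,903.305376
Willowmere Unified SD: $1,500,718.56 × 0.01487 = $22,315.6849872
Total = $6,903.305376 + $22,315.6849872 = $29,218.9903632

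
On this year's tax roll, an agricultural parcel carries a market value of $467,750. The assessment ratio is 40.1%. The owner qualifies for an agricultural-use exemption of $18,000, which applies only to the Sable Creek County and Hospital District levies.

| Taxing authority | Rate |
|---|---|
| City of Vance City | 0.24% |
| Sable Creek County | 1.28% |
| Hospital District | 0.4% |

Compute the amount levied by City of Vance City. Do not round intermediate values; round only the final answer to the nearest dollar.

Assessed value = $467,750 × 0.401 = $187,567.75
City of Vance City taxable value = $187,567.75 (exemption does not apply)
City of Vance City levy = $187,567.75 × 0.0024 = $450.1626

$450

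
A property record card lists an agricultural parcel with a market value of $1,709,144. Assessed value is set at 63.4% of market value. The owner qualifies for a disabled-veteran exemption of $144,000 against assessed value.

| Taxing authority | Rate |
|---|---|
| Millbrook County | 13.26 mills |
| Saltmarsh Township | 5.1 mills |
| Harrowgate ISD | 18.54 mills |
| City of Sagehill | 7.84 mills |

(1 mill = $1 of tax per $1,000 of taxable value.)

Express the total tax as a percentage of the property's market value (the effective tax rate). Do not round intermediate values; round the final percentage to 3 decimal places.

2.460%

Assessed value = $1,709,144 × 0.634 = $1,083,597.296
Taxable value = $1,083,597.296 − $144,000 = $939,597.296
Millbrook County: $939,597.296 × 0.01326 = $12,459.06014496
Saltmarsh Township: $939,597.296 × 0.0051 = $4,791.9462096
Harrowgate ISD: $939,597.296 × 0.01854 = $17,420.13386784
City of Sagehill: $939,597.296 × 0.00784 = $7,366.44280064
Total tax = $42,037.58302304
Effective rate = $42,037.58302304 ÷ $1,709,144 = 2.460% of market value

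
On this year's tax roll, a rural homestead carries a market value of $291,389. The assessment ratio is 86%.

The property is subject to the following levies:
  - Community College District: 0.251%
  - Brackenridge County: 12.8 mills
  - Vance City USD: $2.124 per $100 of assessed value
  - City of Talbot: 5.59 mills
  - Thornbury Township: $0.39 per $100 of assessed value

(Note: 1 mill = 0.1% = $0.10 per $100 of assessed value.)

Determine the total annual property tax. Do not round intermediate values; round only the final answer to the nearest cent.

Assessed value = $291,389 × 0.86 = $250,594.54
Community College District: $250,594.54 × 0.00251 = $628.9922954
Brackenridge County: $250,594.54 × 0.0128 = $3,207.610112
Vance City USD: $250,594.54 × 0.02124 = $5,322.6280296
City of Talbot: $250,594.54 × 0.00559 = $1,400.8234786
Thornbury Township: $250,594.54 × 0.0039 = $977.318706
Total = $11,537.3726216

$11,537.37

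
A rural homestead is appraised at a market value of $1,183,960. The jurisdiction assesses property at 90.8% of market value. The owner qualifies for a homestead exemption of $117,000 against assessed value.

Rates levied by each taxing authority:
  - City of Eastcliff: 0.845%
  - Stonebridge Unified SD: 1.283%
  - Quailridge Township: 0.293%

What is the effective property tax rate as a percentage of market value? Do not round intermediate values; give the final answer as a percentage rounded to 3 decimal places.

Assessed value = $1,183,960 × 0.908 = $1,075,035.68
Taxable value = $1,075,035.68 − $117,000 = $958,035.68
City of Eastcliff: $958,035.68 × 0.00845 = $8,095.401496
Stonebridge Unified SD: $958,035.68 × 0.01283 = $12,291.5977744
Quailridge Township: $958,035.68 × 0.00293 = $2,807.0445424
Total tax = $23,194.0438128
Effective rate = $23,194.0438128 ÷ $1,183,960 = 1.959% of market value

1.959%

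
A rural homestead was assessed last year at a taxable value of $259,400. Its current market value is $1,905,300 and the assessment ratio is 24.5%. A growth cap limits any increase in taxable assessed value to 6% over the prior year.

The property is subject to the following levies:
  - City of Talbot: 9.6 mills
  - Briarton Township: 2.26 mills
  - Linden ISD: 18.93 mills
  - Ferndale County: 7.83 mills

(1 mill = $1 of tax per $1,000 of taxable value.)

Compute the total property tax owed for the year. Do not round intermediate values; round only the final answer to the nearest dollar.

$10,619

Uncapped assessed value = $1,905,300 × 0.245 = $466,798.5
Cap limit = $259,400 × 1.06 = $274,964
Taxable assessed value = min($466,798.5, $274,964) = $274,964 (cap binds)
City of Talbot: $274,964 × 0.0096 = $2,639.6544
Briarton Township: $274,964 × 0.00226 = $621.41864
Linden ISD: $274,964 × 0.01893 = $5,205.06852
Ferndale County: $274,964 × 0.00783 = $2,152.96812
Total = $10,619.10968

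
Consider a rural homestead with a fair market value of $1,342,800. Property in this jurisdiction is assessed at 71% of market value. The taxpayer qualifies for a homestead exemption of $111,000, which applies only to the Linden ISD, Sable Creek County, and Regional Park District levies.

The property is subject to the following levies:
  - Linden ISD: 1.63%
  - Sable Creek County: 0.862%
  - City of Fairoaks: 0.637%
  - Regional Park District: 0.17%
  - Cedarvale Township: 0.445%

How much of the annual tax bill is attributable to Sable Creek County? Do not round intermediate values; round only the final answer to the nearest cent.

Assessed value = $1,342,800 × 0.71 = $953,388
Sable Creek County taxable value = $953,388 − $111,000 = $842,388
Sable Creek County levy = $842,388 × 0.00862 = $7,261.38456

$7,261.38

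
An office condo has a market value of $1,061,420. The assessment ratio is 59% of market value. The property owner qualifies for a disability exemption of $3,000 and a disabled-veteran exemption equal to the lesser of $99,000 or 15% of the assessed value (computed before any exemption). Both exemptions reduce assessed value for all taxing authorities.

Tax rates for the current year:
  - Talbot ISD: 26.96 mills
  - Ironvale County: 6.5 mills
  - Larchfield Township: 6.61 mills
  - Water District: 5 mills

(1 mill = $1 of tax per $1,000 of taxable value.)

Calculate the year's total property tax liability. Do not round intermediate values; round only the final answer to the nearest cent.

$23,855.65

Assessed value = $1,061,420 × 0.59 = $626,237.8
Disabled-veteran exemption = min($99,000, 15% × $626,237.8) = min($99,000, $93,935.67) = $93,935.67 (percentage binds)
Taxable value = $626,237.8 − $3,000 − $93,935.67 = $529,302.13
Talbot ISD: $529,302.13 × 0.02696 = $14,269.9854248
Ironvale County: $529,302.13 × 0.0065 = $3,440.463845
Larchfield Township: $529,302.13 × 0.00661 = $3,498.6870793
Water District: $529,302.13 × 0.005 = $2,646.51065
Total = $23,855.6469991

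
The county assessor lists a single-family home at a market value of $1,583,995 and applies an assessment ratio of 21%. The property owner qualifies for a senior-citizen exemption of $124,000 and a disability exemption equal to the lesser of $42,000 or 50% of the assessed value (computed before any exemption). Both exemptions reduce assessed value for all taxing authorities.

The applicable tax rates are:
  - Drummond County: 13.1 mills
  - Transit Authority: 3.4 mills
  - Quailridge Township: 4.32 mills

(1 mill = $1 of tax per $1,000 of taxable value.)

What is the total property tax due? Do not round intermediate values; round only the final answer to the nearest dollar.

$3,469

Assessed value = $1,583,995 × 0.21 = $332,638.95
Disability exemption = min($42,000, 50% × $332,638.95) = min($42,000, $166,319.475) = $42,000 (dollar cap binds)
Taxable value = $332,638.95 − $124,000 − $42,000 = $166,638.95
Drummond County: $166,638.95 × 0.0131 = $2,182.970245
Transit Authority: $166,638.95 × 0.0034 = $566.57243
Quailridge Township: $166,638.95 × 0.00432 = $719.880264
Total = $3,469.422939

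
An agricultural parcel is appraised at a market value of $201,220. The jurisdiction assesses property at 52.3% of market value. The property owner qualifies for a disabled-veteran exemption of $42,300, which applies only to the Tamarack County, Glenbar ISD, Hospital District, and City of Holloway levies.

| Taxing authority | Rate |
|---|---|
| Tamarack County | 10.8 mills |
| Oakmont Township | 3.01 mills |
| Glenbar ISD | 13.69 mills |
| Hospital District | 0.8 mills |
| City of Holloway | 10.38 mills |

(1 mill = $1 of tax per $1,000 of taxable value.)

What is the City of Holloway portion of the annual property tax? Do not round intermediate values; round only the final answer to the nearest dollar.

$653

Assessed value = $201,220 × 0.523 = $105,238.06
City of Holloway taxable value = $105,238.06 − $42,300 = $62,938.06
City of Holloway levy = $62,938.06 × 0.01038 = $653.2970628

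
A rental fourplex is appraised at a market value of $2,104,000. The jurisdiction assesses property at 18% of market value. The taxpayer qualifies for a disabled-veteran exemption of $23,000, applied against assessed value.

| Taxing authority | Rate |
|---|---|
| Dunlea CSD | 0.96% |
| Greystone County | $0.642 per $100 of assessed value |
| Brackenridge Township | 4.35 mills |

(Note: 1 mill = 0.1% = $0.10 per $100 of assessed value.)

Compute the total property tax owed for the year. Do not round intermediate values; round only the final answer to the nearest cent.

$7,246.02

Assessed value = $2,104,000 × 0.18 = $378,720
Taxable value = $378,720 − $23,000 = $355,720
Dunlea CSD: $355,720 × 0.0096 = $3,414.912
Greystone County: $355,720 × 0.00642 = $2,283.7224
Brackenridge Township: $355,720 × 0.00435 = $1,547.382
Total = $7,246.0164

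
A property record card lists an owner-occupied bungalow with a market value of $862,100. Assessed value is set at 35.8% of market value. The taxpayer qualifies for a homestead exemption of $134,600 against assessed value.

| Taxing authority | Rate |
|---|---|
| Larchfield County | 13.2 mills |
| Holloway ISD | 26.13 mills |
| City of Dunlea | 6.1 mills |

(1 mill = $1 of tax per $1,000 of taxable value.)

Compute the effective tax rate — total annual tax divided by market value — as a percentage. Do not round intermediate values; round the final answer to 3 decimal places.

Assessed value = $862,100 × 0.358 = $308,631.8
Taxable value = $308,631.8 − $134,600 = $174,031.8
Larchfield County: $174,031.8 × 0.0132 = $2,297.21976
Holloway ISD: $174,031.8 × 0.02613 = $4,547.450934
City of Dunlea: $174,031.8 × 0.0061 = $1,061.59398
Total tax = $7,906.264674
Effective rate = $7,906.264674 ÷ $862,100 = 0.917% of market value

0.917%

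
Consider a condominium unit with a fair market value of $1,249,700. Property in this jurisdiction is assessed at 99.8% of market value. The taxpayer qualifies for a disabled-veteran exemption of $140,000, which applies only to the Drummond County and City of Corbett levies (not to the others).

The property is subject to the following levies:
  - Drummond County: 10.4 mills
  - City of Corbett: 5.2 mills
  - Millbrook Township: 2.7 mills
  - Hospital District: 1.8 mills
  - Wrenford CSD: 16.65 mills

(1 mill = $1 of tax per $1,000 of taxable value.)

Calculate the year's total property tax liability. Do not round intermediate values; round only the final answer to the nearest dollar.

$43,651

Assessed value = $1,249,700 × 0.998 = $1,247,200.6
Drummond County: ($1,247,200.6 − $140,000) × 0.0104 = $1,107,200.6 × 0.0104 = $11,514.88624
City of Corbett: ($1,247,200.6 − $140,000) × 0.0052 = $1,107,200.6 × 0.0052 = $5,757.44312
Millbrook Township: $1,247,200.6 × 0.0027 = $3,367.44162
Hospital District: $1,247,200.6 × 0.0018 = $2,244.96108
Wrenford CSD: $1,247,200.6 × 0.01665 = $20,765.88999
Total = $43,650.62205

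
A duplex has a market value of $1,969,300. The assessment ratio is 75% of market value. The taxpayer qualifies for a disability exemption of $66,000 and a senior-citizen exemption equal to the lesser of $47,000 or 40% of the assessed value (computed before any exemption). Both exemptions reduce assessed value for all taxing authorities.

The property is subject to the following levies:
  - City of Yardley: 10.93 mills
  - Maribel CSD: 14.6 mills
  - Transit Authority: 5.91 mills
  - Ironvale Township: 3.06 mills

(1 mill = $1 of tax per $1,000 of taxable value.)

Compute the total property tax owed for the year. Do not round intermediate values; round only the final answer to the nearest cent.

$47,057.14

Assessed value = $1,969,300 × 0.75 = $1,476,975
Senior-citizen exemption = min($47,000, 40% × $1,476,975) = min($47,000, $590,790) = $47,000 (dollar cap binds)
Taxable value = $1,476,975 − $66,000 − $47,000 = $1,363,975
City of Yardley: $1,363,975 × 0.01093 = $14,908.24675
Maribel CSD: $1,363,975 × 0.0146 = $19,914.035
Transit Authority: $1,363,975 × 0.00591 = $8,061.09225
Ironvale Township: $1,363,975 × 0.00306 = $4,173.7635
Total = $47,057.1375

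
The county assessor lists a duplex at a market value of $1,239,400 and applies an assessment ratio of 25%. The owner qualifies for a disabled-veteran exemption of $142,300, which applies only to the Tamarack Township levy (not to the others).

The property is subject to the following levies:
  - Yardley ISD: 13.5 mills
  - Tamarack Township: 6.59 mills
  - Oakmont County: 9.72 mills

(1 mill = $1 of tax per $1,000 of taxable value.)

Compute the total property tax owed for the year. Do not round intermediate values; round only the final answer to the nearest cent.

Assessed value = $1,239,400 × 0.25 = $309,850
Yardley ISD: $309,850 × 0.0135 = $4,182.975
Tamarack Township: ($309,850 − $142,300) × 0.00659 = $167,550 × 0.00659 = $1,104.1545
Oakmont County: $309,850 × 0.00972 = $3,011.742
Total = $8,298.8715

$8,298.87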